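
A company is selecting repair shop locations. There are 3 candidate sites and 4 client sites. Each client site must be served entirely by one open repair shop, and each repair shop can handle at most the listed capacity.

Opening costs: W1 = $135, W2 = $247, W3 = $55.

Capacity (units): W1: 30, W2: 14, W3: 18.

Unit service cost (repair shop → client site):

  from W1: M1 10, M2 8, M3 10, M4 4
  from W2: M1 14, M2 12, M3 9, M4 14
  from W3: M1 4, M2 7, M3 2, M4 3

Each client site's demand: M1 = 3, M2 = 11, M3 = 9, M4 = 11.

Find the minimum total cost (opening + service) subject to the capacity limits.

Open {W1, W3}: M1→W3 4·3=12, M2→W1 8·11=88, M3→W3 2·9=18, M4→W1 4·11=44.
Loads: W1 carries 22/30, W3 carries 12/18. Service 162; fixed 190; total 352.
Next best feasible plan costs 370.

Minimum total cost: 352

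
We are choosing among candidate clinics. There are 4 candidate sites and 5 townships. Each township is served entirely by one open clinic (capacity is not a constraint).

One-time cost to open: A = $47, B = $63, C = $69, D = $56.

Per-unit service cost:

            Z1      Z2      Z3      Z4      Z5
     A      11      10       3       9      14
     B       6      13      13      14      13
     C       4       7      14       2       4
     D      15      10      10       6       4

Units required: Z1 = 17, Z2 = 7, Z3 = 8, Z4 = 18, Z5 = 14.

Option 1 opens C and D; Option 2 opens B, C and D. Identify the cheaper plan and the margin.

Option 1: {C, D}: Z1→C 4·17=68, Z2→C 7·7=49, Z3→D 10·8=80, Z4→C 2·18=36, Z5→C 4·14=56. Service 289; fixed 125; total 414.
Option 2: {B, C, D}: Z1→C 4·17=68, Z2→C 7·7=49, Z3→D 10·8=80, Z4→C 2·18=36, Z5→C 4·14=56. Service 289; fixed 188; total 477.
Difference: |414 − 477| = 63.

Option 1 is cheaper by 63.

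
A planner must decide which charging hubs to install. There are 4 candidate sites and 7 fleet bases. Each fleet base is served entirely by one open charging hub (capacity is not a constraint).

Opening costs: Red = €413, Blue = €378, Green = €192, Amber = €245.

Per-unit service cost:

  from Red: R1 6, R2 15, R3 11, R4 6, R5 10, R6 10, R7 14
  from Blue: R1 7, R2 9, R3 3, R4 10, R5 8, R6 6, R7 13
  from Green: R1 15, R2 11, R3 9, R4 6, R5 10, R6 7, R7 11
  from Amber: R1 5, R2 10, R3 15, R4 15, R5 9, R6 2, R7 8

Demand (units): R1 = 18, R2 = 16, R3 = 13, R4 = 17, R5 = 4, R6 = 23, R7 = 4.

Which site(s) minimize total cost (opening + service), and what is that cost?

Open Green and Amber; minimum total cost 1020.

For any fixed open set, each fleet base goes to its cheapest open site; total = fixed + service.
{Green, Amber}: R1→Amber 5·18=90, R2→Amber 10·16=160, R3→Green 9·13=117, R4→Green 6·17=102, R5→Amber 9·4=36, R6→Amber 2·23=46, R7→Amber 8·4=32. Service 583; fixed 437; total 1020.
{Amber}: R1→Amber 5·18=90, R2→Amber 10·16=160, R3→Amber 15·13=195, R4→Amber 15·17=255, R5→Amber 9·4=36, R6→Amber 2·23=46, R7→Amber 8·4=32. Service 814; fixed 245; total 1059.
{Blue}: service 701 + fixed 378 = 1079
{Red, Blue, Green, Amber}: service 485 + fixed 1228 = 1713
(All 15 nonempty subsets were checked; Green and Amber is lowest.)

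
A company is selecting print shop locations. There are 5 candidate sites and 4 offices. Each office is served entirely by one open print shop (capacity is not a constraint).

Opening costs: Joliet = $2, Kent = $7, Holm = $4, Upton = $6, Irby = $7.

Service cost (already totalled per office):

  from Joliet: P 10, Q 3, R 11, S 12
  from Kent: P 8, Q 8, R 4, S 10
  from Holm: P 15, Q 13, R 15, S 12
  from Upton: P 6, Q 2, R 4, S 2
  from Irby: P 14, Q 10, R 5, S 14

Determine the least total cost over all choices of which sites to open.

For any fixed open set, each office goes to its cheapest open site; total = fixed + service.
{Upton}: P→Upton 6, Q→Upton 2, R→Upton 4, S→Upton 2. Service 14; fixed 6; total 20.
{Joliet, Upton}: P→Upton 6, Q→Upton 2, R→Upton 4, S→Upton 2. Service 14; fixed 8; total 22.
{Holm, Upton}: service 14 + fixed 10 = 24
{Joliet, Kent, Holm, Upton, Irby}: P→Upton 6, Q→Upton 2, R→Kent 4, S→Upton 2. Service 14; fixed 26; total 40.
No other subset beats 20.

Minimum total cost: 20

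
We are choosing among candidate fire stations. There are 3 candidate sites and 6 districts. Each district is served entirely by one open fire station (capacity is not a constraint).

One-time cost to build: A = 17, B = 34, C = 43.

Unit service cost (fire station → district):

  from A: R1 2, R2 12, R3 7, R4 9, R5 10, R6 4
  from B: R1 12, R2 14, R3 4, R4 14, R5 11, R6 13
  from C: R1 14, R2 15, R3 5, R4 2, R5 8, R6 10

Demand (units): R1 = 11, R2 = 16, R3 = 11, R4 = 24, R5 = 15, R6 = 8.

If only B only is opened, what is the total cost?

Total cost: 1039

Each district is assigned to its cheapest site among the open ones.
{B}: R1→B 12·11=132, R2→B 14·16=224, R3→B 4·11=44, R4→B 14·24=336, R5→B 11·15=165, R6→B 13·8=104. Service 1005; fixed 34; total 1039.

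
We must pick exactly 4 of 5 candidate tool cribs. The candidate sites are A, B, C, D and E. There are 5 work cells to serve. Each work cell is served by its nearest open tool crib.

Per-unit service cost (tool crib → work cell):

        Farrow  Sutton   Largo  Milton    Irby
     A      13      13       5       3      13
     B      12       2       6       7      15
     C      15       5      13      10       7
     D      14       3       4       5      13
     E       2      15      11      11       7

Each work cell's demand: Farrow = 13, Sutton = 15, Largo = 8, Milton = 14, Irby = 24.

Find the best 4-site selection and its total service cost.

Choose A, B, D and E; total service cost 298.

With exactly 4 open, each work cell uses its cheapest among the chosen.
{A, B, D, E}: Farrow→E 2·13=26, Sutton→B 2·15=30, Largo→D 4·8=32, Milton→A 3·14=42, Irby→E 7·24=168. Service cost 298.
{A, B, C, E}: service cost 306
{A, C, D, E}: service cost 313
Among all 5 size-4 choices, {A, B, D, E} is lowest.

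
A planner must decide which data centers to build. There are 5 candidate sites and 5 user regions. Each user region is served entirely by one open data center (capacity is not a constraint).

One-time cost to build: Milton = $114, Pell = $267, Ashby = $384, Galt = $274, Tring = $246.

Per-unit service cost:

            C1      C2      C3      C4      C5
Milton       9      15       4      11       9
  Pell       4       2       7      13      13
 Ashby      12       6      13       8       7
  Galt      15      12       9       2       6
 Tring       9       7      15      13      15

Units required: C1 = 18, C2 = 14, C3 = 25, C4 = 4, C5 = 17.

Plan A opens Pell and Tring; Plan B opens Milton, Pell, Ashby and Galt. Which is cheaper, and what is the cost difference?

Plan A: {Pell, Tring}: C1→Pell 4·18=72, C2→Pell 2·14=28, C3→Pell 7·25=175, C4→Pell 13·4=52, C5→Pell 13·17=221. Service 548; fixed 513; total 1061.
Plan B: {Milton, Pell, Ashby, Galt}: C1→Pell 4·18=72, C2→Pell 2·14=28, C3→Milton 4·25=100, C4→Galt 2·4=8, C5→Galt 6·17=102. Service 310; fixed 1039; total 1349.
Difference: |1061 − 1349| = 288.

Plan A is cheaper by 288.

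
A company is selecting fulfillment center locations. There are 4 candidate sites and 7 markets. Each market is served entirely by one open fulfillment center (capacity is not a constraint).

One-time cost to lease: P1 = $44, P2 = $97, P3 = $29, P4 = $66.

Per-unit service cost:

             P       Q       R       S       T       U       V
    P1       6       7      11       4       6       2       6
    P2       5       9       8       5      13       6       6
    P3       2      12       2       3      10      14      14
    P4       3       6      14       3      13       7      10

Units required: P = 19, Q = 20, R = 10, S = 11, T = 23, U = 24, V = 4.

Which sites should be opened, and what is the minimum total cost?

Open P1 and P3; minimum total cost 514.

For any fixed open set, each market goes to its cheapest open site; total = fixed + service.
{P1, P3}: P→P3 2·19=38, Q→P1 7·20=140, R→P3 2·10=20, S→P3 3·11=33, T→P1 6·23=138, U→P1 2·24=48, V→P1 6·4=24. Service 441; fixed 73; total 514.
{P1, P3, P4}: P→P3 2·19=38, Q→P4 6·20=120, R→P3 2·10=20, S→P3 3·11=33, T→P1 6·23=138, U→P1 2·24=48, V→P1 6·4=24. Service 421; fixed 139; total 560.
{P1, P2, P3}: P→P3 2·19=38, Q→P1 7·20=140, R→P3 2·10=20, S→P3 3·11=33, T→P1 6·23=138, U→P1 2·24=48, V→P1 6·4=24. Service 441; fixed 170; total 611.
{P1, P2, P3, P4}: P→P3 2·19=38, Q→P4 6·20=120, R→P3 2·10=20, S→P3 3·11=33, T→P1 6·23=138, U→P1 2·24=48, V→P1 6·4=24. Service 421; fixed 236; total 657.
No other subset beats 514.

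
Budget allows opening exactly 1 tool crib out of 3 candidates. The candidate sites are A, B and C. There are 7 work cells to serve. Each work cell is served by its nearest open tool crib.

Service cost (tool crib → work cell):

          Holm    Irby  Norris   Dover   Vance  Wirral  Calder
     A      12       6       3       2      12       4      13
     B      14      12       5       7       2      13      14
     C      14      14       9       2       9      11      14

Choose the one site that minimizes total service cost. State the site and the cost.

With exactly 1 open, each work cell uses its cheapest among the chosen.
{A}: Holm→A 12, Irby→A 6, Norris→A 3, Dover→A 2, Vance→A 12, Wirral→A 4, Calder→A 13. Service cost 52.
{B}: service cost 67
{C}: service cost 73
Among all 3 size-1 choices, {A} is lowest.

Choose A only; total service cost 52.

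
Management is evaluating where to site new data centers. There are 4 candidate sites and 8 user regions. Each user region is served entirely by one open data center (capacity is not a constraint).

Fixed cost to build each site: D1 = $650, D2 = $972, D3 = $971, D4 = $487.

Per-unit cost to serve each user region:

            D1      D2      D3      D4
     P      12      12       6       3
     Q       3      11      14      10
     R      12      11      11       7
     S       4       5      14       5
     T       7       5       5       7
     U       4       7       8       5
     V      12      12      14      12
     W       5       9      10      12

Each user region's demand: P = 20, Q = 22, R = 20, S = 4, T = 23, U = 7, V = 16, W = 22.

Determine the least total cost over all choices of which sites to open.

Minimum total cost: 1579

For any fixed open set, each user region goes to its cheapest open site; total = fixed + service.
{D4}: P→D4 3·20=60, Q→D4 10·22=220, R→D4 7·20=140, S→D4 5·4=20, T→D4 7·23=161, U→D4 5·7=35, V→D4 12·16=192, W→D4 12·22=264. Service 1092; fixed 487; total 1579.
{D1}: service 1053 + fixed 650 = 1703
{D1, D4}: service 773 + fixed 1137 = 1910
{D1, D2, D3, D4}: P→D4 3·20=60, Q→D1 3·22=66, R→D4 7·20=140, S→D1 4·4=16, T→D2 5·23=115, U→D1 4·7=28, V→D1 12·16=192, W→D1 5·22=110. Service 727; fixed 3080; total 3807.
No other subset beats 1579.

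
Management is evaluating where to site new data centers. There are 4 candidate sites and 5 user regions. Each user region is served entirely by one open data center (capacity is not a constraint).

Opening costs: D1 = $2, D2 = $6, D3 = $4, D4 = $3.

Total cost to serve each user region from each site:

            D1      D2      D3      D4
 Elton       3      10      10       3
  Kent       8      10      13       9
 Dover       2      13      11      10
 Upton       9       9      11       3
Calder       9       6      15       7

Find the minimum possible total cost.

Minimum total cost: 28

For any fixed open set, each user region goes to its cheapest open site; total = fixed + service.
{D1, D4}: Elton→D1 3, Kent→D1 8, Dover→D1 2, Upton→D4 3, Calder→D4 7. Service 23; fixed 5; total 28.
{D1, D3, D4}: service 23 + fixed 9 = 32
{D1}: service 31 + fixed 2 = 33
{D1, D2, D3, D4}: service 22 + fixed 15 = 37
(All 15 nonempty subsets were checked; D1 and D4 is lowest.)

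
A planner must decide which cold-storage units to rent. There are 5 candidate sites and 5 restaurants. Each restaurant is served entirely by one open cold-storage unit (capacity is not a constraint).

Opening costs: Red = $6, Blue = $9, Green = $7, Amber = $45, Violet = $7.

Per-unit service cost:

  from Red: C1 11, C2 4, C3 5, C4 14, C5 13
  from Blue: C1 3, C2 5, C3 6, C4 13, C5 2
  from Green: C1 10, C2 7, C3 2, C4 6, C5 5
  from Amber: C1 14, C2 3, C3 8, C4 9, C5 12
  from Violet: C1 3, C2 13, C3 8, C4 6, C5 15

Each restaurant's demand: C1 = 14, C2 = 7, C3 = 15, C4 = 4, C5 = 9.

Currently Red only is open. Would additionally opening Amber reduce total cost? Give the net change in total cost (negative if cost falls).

Current service cost with {Red}: 430.
Adding Amber: each restaurant re-picks its cheapest; new service cost 394, saving 36.
Extra fixed cost: 45. Net change = 45 − 36 = 9.
(Totals: 436 → 445.)

No — net change +9 (cost rises by 9).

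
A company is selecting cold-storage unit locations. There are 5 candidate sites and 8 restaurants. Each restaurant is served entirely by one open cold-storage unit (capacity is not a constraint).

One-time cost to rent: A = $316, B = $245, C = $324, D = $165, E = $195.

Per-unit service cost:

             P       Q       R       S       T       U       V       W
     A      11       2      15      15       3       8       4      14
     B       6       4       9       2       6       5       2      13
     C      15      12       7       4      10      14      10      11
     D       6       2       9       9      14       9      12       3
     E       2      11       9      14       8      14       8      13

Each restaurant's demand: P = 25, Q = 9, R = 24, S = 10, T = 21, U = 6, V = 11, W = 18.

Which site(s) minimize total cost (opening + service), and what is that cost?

Open B and D; minimum total cost 1046.

For any fixed open set, each restaurant goes to its cheapest open site; total = fixed + service.
{B, D}: P→B 6·25=150, Q→D 2·9=18, R→B 9·24=216, S→B 2·10=20, T→B 6·21=126, U→B 5·6=30, V→B 2·11=22, W→D 3·18=54. Service 636; fixed 410; total 1046.
{B}: P→B 6·25=150, Q→B 4·9=36, R→B 9·24=216, S→B 2·10=20, T→B 6·21=126, U→B 5·6=30, V→B 2·11=22, W→B 13·18=234. Service 834; fixed 245; total 1079.
{D, E}: service 738 + fixed 360 = 1098
{A, B, C, D, E}: service 425 + fixed 1245 = 1670
No other subset beats 1046.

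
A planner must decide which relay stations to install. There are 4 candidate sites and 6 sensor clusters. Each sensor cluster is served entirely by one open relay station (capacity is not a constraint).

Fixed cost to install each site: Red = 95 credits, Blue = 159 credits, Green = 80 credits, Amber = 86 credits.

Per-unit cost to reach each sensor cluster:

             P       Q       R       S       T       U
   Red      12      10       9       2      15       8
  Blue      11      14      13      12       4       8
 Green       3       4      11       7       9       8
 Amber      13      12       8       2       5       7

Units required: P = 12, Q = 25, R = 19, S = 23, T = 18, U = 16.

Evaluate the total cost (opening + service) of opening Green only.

Total cost: 876

Each sensor cluster is assigned to its cheapest site among the open ones.
{Green}: P→Green 3·12=36, Q→Green 4·25=100, R→Green 11·19=209, S→Green 7·23=161, T→Green 9·18=162, U→Green 8·16=128. Service 796; fixed 80; total 876.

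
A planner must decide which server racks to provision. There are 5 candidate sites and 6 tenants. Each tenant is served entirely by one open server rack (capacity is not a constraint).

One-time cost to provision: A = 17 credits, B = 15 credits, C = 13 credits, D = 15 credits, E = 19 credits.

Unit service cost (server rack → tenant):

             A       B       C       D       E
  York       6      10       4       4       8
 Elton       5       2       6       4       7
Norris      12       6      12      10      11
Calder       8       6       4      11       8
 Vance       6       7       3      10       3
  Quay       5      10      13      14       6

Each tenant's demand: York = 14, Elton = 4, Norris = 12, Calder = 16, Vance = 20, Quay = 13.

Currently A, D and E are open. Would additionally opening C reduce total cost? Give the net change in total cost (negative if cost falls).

Yes — net change −51 (cost falls by 51).

Current service cost with {A, D, E}: 445.
Adding C: each tenant re-picks its cheapest; new service cost 381, saving 64.
Extra fixed cost: 13. Net change = 13 − 64 = -51.
(Totals: 496 → 445.)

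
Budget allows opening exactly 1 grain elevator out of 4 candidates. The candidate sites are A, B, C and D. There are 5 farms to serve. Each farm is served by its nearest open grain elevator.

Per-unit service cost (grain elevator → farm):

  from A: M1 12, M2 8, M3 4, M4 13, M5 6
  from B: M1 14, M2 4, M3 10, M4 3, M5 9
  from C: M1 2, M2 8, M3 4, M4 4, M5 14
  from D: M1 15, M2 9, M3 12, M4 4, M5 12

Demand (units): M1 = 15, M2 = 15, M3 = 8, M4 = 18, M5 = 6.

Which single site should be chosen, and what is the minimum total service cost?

With exactly 1 open, each farm uses its cheapest among the chosen.
{C}: M1→C 2·15=30, M2→C 8·15=120, M3→C 4·8=32, M4→C 4·18=72, M5→C 14·6=84. Service cost 338.
{B}: service cost 458
{D}: service cost 600
Among all 4 size-1 choices, {C} is lowest.

Choose C only; total service cost 338.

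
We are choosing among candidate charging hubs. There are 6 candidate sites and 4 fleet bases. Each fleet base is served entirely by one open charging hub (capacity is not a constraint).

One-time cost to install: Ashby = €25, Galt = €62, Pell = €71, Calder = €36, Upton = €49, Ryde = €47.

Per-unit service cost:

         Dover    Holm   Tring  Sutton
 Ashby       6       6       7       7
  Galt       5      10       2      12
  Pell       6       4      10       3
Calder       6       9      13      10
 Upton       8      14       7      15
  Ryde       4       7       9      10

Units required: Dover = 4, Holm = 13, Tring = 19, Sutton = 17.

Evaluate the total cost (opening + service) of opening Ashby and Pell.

Total cost: 356

Each fleet base is assigned to its cheapest site among the open ones.
{Ashby, Pell}: Dover→Ashby 6·4=24, Holm→Pell 4·13=52, Tring→Ashby 7·19=133, Sutton→Pell 3·17=51. Service 260; fixed 96; total 356.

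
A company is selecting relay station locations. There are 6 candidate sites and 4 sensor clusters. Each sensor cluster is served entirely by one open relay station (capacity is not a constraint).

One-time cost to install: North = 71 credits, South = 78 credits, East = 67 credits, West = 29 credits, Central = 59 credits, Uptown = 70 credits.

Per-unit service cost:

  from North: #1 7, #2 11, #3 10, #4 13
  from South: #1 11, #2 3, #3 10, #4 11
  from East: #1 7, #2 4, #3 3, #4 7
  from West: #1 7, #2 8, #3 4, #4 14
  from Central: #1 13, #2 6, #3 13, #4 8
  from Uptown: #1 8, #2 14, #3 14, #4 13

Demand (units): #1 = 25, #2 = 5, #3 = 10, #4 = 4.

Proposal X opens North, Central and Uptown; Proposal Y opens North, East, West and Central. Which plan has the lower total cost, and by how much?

Proposal X: {North, Central, Uptown}: #1→North 7·25=175, #2→Central 6·5=30, #3→North 10·10=100, #4→Central 8·4=32. Service 337; fixed 200; total 537.
Proposal Y: {North, East, West, Central}: #1→North 7·25=175, #2→East 4·5=20, #3→East 3·10=30, #4→East 7·4=28. Service 253; fixed 226; total 479.
Difference: |537 − 479| = 58.

Proposal Y is cheaper by 58.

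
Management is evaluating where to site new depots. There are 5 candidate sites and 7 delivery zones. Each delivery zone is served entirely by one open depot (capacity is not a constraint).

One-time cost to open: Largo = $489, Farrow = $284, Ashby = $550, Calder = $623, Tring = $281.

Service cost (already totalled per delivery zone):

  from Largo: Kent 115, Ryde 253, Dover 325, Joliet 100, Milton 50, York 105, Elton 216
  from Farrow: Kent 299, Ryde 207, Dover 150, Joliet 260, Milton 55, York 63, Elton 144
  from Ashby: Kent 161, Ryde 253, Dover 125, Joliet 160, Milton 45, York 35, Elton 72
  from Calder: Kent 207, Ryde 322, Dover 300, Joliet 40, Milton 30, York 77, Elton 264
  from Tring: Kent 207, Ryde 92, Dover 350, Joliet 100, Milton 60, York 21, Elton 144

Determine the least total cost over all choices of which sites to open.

For any fixed open set, each delivery zone goes to its cheapest open site; total = fixed + service.
{Tring}: Kent→Tring 207, Ryde→Tring 92, Dover→Tring 350, Joliet→Tring 100, Milton→Tring 60, York→Tring 21, Elton→Tring 144. Service 974; fixed 281; total 1255.
{Farrow, Tring}: service 769 + fixed 565 = 1334
{Ashby}: service 851 + fixed 550 = 1401
{Largo, Farrow, Ashby, Calder, Tring}: service 495 + fixed 2227 = 2722
No other subset beats 1255.

Minimum total cost: 1255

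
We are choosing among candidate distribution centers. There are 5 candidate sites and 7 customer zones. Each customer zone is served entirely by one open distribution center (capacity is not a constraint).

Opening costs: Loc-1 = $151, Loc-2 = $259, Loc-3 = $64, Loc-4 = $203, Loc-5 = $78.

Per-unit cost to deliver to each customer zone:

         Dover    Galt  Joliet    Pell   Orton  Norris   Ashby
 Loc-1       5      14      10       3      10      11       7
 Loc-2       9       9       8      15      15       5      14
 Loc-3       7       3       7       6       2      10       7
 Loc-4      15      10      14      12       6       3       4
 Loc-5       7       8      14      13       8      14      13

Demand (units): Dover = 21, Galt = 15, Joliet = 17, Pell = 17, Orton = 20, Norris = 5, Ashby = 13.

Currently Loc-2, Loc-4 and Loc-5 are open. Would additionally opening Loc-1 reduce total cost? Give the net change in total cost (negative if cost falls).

Yes — net change −44 (cost falls by 44).

Current service cost with {Loc-2, Loc-4, Loc-5}: 794.
Adding Loc-1: each customer zone re-picks its cheapest; new service cost 599, saving 195.
Extra fixed cost: 151. Net change = 151 − 195 = -44.
(Totals: 1334 → 1290.)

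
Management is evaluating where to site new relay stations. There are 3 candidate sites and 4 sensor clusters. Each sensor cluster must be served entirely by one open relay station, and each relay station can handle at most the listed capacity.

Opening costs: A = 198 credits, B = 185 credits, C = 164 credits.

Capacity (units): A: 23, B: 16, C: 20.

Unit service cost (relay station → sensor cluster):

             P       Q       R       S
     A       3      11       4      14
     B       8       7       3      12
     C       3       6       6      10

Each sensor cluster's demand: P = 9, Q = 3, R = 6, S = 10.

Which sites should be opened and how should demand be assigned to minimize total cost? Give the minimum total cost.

Minimum total cost: 515

Open {B, C}: P→C 3·9=27, Q→B 7·3=21, R→B 3·6=18, S→C 10·10=100.
Loads: B carries 9/16, C carries 19/20. Service 166; fixed 349; total 515.
Next best feasible plan costs 531.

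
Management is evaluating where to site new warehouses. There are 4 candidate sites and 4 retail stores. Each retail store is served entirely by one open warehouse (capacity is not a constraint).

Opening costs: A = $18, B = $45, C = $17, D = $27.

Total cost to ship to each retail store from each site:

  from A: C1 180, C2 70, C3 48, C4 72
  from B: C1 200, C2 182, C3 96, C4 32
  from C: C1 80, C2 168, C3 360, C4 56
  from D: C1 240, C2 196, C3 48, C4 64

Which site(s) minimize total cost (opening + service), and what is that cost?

For any fixed open set, each retail store goes to its cheapest open site; total = fixed + service.
{A, C}: C1→C 80, C2→A 70, C3→A 48, C4→C 56. Service 254; fixed 35; total 289.
{A, B, C}: C1→C 80, C2→A 70, C3→A 48, C4→B 32. Service 230; fixed 80; total 310.
{A, C, D}: service 254 + fixed 62 = 316
{A, B, C, D}: C1→C 80, C2→A 70, C3→A 48, C4→B 32. Service 230; fixed 107; total 337.
No other subset beats 289.

Open A and C; minimum total cost 289.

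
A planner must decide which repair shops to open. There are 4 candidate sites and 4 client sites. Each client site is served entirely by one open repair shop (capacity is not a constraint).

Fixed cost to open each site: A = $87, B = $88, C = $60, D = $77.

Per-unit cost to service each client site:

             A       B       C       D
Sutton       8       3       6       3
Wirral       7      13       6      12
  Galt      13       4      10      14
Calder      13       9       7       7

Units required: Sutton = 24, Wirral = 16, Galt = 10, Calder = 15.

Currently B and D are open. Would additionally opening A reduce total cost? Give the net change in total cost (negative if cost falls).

Current service cost with {B, D}: 409.
Adding A: each client site re-picks its cheapest; new service cost 329, saving 80.
Extra fixed cost: 87. Net change = 87 − 80 = 7.
(Totals: 574 → 581.)

No — net change +7 (cost rises by 7).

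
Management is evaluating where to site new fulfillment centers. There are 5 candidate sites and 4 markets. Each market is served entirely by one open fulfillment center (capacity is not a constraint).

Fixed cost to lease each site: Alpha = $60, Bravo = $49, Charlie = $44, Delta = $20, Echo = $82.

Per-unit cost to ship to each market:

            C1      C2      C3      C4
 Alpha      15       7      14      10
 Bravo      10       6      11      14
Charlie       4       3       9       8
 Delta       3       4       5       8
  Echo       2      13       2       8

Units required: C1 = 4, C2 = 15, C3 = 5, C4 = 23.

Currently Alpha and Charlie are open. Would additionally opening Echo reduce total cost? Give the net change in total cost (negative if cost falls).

No — net change +39 (cost rises by 39).

Current service cost with {Alpha, Charlie}: 290.
Adding Echo: each market re-picks its cheapest; new service cost 247, saving 43.
Extra fixed cost: 82. Net change = 82 − 43 = 39.
(Totals: 394 → 433.)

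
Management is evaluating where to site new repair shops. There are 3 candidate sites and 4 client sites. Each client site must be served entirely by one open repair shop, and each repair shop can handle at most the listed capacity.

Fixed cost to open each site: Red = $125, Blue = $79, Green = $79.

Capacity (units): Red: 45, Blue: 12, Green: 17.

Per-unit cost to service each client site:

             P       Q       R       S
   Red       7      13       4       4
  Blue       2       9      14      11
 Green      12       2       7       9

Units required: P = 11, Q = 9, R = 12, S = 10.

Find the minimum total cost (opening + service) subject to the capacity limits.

Open {Red, Green}: P→Red 7·11=77, Q→Green 2·9=18, R→Red 4·12=48, S→Red 4·10=40.
Loads: Red carries 33/45, Green carries 9/17. Service 183; fixed 204; total 387.
Next best feasible plan costs 407.

Minimum total cost: 387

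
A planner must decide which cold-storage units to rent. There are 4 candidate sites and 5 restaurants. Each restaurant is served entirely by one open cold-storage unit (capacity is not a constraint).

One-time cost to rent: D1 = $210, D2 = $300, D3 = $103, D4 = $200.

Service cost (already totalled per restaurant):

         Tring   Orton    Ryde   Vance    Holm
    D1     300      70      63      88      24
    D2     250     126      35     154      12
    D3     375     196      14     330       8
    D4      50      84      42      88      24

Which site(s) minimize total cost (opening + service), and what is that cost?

Open D4 only; minimum total cost 488.

For any fixed open set, each restaurant goes to its cheapest open site; total = fixed + service.
{D4}: Tring→D4 50, Orton→D4 84, Ryde→D4 42, Vance→D4 88, Holm→D4 24. Service 288; fixed 200; total 488.
{D3, D4}: Tring→D4 50, Orton→D4 84, Ryde→D3 14, Vance→D4 88, Holm→D3 8. Service 244; fixed 303; total 547.
{D1, D4}: Tring→D4 50, Orton→D1 70, Ryde→D4 42, Vance→D1 88, Holm→D1 24. Service 274; fixed 410; total 684.
{D1, D2, D3, D4}: service 230 + fixed 813 = 1043
(All 15 nonempty subsets were checked; D4 only is lowest.)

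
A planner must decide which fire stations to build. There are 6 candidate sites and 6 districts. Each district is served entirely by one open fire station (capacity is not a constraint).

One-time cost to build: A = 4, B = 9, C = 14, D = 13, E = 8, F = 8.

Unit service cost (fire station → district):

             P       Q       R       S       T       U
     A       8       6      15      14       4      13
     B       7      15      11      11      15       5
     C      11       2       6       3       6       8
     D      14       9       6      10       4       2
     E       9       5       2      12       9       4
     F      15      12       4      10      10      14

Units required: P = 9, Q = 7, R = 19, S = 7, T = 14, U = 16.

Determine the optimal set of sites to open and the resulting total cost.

Open B, C, D and E; minimum total cost 268.

For any fixed open set, each district goes to its cheapest open site; total = fixed + service.
{B, C, D, E}: P→B 7·9=63, Q→C 2·7=14, R→E 2·19=38, S→C 3·7=21, T→D 4·14=56, U→D 2·16=32. Service 224; fixed 44; total 268.
{A, B, C, D, E}: P→B 7·9=63, Q→C 2·7=14, R→E 2·19=38, S→C 3·7=21, T→A 4·14=56, U→D 2·16=32. Service 224; fixed 48; total 272.
{A, C, D, E}: P→A 8·9=72, Q→C 2·7=14, R→E 2·19=38, S→C 3·7=21, T→A 4·14=56, U→D 2·16=32. Service 233; fixed 39; total 272.
{A, B, C, D, E, F}: service 224 + fixed 56 = 280
No other subset beats 268.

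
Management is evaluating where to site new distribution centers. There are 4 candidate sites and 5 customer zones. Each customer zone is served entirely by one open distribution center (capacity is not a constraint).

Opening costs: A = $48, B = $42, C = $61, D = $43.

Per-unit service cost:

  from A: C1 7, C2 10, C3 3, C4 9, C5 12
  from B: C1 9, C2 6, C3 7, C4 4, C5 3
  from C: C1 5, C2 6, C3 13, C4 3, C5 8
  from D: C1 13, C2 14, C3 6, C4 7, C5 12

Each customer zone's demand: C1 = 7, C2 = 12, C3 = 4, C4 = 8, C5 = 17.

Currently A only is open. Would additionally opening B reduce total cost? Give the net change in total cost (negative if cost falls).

Yes — net change −199 (cost falls by 199).

Current service cost with {A}: 457.
Adding B: each customer zone re-picks its cheapest; new service cost 216, saving 241.
Extra fixed cost: 42. Net change = 42 − 241 = -199.
(Totals: 505 → 306.)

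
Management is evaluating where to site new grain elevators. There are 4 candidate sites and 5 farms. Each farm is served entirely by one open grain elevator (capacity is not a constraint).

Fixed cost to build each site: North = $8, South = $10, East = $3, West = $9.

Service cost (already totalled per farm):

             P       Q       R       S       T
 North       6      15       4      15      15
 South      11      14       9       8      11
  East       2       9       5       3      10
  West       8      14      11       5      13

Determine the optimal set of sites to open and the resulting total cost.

For any fixed open set, each farm goes to its cheapest open site; total = fixed + service.
{East}: P→East 2, Q→East 9, R→East 5, S→East 3, T→East 10. Service 29; fixed 3; total 32.
{North, East}: service 28 + fixed 11 = 39
{East, West}: service 29 + fixed 12 = 41
{North, South, East, West}: service 28 + fixed 30 = 58
No other subset beats 32.

Open East only; minimum total cost 32.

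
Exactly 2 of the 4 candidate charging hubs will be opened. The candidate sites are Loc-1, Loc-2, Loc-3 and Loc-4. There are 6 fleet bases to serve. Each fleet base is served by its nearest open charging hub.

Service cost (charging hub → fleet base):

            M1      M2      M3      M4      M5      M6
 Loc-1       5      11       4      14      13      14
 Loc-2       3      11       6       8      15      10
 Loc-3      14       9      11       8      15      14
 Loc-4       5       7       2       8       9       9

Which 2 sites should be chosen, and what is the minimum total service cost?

With exactly 2 open, each fleet base uses its cheapest among the chosen.
{Loc-2, Loc-4}: M1→Loc-2 3, M2→Loc-4 7, M3→Loc-4 2, M4→Loc-2 8, M5→Loc-4 9, M6→Loc-4 9. Service cost 38.
{Loc-1, Loc-4}: service cost 40
{Loc-3, Loc-4}: service cost 40
Among all 6 size-2 choices, {Loc-2, Loc-4} is lowest.

Choose Loc-2 and Loc-4; total service cost 38.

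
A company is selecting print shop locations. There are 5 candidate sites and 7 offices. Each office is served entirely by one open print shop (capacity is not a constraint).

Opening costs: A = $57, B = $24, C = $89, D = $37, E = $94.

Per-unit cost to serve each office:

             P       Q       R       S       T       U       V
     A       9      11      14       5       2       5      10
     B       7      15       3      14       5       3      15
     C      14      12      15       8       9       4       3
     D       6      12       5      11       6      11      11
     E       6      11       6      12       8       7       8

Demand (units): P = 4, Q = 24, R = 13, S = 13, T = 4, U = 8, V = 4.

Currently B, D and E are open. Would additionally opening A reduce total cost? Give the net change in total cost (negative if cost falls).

Yes — net change −33 (cost falls by 33).

Current service cost with {B, D, E}: 546.
Adding A: each office re-picks its cheapest; new service cost 456, saving 90.
Extra fixed cost: 57. Net change = 57 − 90 = -33.
(Totals: 701 → 668.)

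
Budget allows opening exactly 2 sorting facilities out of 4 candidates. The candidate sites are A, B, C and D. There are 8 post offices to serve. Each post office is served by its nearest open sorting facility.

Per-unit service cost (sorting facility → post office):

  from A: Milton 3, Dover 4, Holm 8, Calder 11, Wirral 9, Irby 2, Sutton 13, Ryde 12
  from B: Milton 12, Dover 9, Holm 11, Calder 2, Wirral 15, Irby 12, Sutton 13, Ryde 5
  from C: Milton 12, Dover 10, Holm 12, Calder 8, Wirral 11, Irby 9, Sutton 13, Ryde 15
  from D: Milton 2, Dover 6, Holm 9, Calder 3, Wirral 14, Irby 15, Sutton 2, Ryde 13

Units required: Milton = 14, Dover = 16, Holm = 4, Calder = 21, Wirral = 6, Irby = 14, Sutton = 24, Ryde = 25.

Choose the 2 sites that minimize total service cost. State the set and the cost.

With exactly 2 open, each post office uses its cheapest among the chosen.
{A, D}: Milton→D 2·14=28, Dover→A 4·16=64, Holm→A 8·4=32, Calder→D 3·21=63, Wirral→A 9·6=54, Irby→A 2·14=28, Sutton→D 2·24=48, Ryde→A 12·25=300. Service cost 617.
{B, D}: service cost 627
{A, B}: service cost 699
Among all 6 size-2 choices, {A, D} is lowest.

Choose A and D; total service cost 617.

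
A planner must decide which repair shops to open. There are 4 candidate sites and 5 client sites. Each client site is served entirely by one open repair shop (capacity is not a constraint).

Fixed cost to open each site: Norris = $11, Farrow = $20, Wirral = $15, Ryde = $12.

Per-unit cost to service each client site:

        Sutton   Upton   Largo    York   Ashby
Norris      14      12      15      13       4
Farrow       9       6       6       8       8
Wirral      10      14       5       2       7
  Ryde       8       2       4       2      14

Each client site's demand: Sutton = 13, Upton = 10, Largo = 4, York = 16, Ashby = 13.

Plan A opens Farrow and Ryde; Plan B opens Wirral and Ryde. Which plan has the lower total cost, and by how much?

Plan B is cheaper by 18.

Plan A: {Farrow, Ryde}: Sutton→Ryde 8·13=104, Upton→Ryde 2·10=20, Largo→Ryde 4·4=16, York→Ryde 2·16=32, Ashby→Farrow 8·13=104. Service 276; fixed 32; total 308.
Plan B: {Wirral, Ryde}: Sutton→Ryde 8·13=104, Upton→Ryde 2·10=20, Largo→Ryde 4·4=16, York→Wirral 2·16=32, Ashby→Wirral 7·13=91. Service 263; fixed 27; total 290.
Difference: |308 − 290| = 18.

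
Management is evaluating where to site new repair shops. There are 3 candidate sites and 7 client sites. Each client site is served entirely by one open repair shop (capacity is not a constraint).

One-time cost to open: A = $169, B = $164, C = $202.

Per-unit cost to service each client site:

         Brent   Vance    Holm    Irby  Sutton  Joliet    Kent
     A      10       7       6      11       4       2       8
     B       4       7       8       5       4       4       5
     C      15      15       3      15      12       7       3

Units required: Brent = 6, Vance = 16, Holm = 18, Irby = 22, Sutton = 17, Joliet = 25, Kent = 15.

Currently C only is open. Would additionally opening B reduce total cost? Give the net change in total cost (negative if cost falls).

Current service cost with {C}: 1138.
Adding B: each client site re-picks its cheapest; new service cost 513, saving 625.
Extra fixed cost: 164. Net change = 164 − 625 = -461.
(Totals: 1340 → 879.)

Yes — net change −461 (cost falls by 461).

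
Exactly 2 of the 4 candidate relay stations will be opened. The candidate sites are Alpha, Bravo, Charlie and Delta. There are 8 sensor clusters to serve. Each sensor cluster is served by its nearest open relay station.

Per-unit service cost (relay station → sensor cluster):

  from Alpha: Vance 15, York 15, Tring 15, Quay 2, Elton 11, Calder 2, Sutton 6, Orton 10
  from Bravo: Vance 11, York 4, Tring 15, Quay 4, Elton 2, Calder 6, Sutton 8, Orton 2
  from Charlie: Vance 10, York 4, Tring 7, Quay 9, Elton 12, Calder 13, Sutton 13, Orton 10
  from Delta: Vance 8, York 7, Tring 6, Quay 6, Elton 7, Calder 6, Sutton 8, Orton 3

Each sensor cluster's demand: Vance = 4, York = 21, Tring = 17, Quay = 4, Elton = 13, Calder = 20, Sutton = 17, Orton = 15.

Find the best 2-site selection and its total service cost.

Choose Bravo and Delta; total service cost 546.

With exactly 2 open, each sensor cluster uses its cheapest among the chosen.
{Bravo, Delta}: Vance→Delta 8·4=32, York→Bravo 4·21=84, Tring→Delta 6·17=102, Quay→Bravo 4·4=16, Elton→Bravo 2·13=26, Calder→Bravo 6·20=120, Sutton→Bravo 8·17=136, Orton→Bravo 2·15=30. Service cost 546.
{Alpha, Delta}: service cost 567
{Bravo, Charlie}: service cost 571
Among all 6 size-2 choices, {Bravo, Delta} is lowest.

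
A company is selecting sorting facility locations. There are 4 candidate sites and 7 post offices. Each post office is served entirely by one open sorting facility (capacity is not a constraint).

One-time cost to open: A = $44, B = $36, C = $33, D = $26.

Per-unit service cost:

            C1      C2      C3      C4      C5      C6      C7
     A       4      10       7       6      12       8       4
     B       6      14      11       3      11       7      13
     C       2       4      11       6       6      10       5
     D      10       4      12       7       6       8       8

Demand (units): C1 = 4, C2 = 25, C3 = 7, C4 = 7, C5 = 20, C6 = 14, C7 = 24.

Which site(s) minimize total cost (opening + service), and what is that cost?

Open A and C; minimum total cost 604.

For any fixed open set, each post office goes to its cheapest open site; total = fixed + service.
{A, C}: C1→C 2·4=8, C2→C 4·25=100, C3→A 7·7=49, C4→A 6·7=42, C5→C 6·20=120, C6→A 8·14=112, C7→A 4·24=96. Service 527; fixed 77; total 604.
{A, B, C}: service 492 + fixed 113 = 605
{A, D}: service 535 + fixed 70 = 605
{A, B, C, D}: service 492 + fixed 139 = 631
No other subset beats 604.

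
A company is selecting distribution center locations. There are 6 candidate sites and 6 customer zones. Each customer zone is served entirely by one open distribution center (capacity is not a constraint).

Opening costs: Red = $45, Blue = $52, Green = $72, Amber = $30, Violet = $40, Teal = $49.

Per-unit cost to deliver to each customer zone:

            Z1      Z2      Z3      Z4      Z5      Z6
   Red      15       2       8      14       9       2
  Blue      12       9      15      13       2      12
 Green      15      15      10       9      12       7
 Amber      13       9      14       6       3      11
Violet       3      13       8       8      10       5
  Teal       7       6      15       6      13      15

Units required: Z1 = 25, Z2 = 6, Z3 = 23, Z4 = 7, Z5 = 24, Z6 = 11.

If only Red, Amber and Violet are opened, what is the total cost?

Total cost: 522

Each customer zone is assigned to its cheapest site among the open ones.
{Red, Amber, Violet}: Z1→Violet 3·25=75, Z2→Red 2·6=12, Z3→Red 8·23=184, Z4→Amber 6·7=42, Z5→Amber 3·24=72, Z6→Red 2·11=22. Service 407; fixed 115; total 522.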